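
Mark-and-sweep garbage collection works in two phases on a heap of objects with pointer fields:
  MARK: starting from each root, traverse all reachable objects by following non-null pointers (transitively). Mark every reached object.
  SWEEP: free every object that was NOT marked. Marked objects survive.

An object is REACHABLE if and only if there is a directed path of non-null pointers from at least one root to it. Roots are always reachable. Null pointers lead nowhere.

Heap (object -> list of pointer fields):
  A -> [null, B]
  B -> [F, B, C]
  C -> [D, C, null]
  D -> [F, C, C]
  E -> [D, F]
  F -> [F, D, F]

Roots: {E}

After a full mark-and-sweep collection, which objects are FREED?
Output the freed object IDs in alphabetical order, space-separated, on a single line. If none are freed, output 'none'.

Roots: E
Mark E: refs=D F, marked=E
Mark D: refs=F C C, marked=D E
Mark F: refs=F D F, marked=D E F
Mark C: refs=D C null, marked=C D E F
Unmarked (collected): A B

Answer: A B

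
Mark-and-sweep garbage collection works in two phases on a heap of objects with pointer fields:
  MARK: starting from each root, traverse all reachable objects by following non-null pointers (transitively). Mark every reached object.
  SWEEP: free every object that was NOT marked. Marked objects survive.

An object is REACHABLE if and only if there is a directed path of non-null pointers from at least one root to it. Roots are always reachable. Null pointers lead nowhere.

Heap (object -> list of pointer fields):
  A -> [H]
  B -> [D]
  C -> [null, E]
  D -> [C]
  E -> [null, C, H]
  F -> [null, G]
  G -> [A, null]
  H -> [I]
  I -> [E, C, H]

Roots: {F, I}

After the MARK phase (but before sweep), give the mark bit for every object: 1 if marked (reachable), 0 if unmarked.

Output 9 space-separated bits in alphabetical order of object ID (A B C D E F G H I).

Roots: F I
Mark F: refs=null G, marked=F
Mark I: refs=E C H, marked=F I
Mark G: refs=A null, marked=F G I
Mark E: refs=null C H, marked=E F G I
Mark C: refs=null E, marked=C E F G I
Mark H: refs=I, marked=C E F G H I
Mark A: refs=H, marked=A C E F G H I
Unmarked (collected): B D

Answer: 1 0 1 0 1 1 1 1 1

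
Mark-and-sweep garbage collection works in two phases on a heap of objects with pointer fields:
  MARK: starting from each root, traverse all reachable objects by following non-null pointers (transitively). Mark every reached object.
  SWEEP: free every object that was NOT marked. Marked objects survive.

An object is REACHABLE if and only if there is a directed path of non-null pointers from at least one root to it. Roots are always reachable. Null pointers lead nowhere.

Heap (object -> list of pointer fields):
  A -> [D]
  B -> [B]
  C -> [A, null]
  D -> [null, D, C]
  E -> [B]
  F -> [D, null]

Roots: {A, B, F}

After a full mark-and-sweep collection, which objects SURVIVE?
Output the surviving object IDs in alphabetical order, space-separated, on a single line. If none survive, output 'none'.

Roots: A B F
Mark A: refs=D, marked=A
Mark B: refs=B, marked=A B
Mark F: refs=D null, marked=A B F
Mark D: refs=null D C, marked=A B D F
Mark C: refs=A null, marked=A B C D F
Unmarked (collected): E

Answer: A B C D F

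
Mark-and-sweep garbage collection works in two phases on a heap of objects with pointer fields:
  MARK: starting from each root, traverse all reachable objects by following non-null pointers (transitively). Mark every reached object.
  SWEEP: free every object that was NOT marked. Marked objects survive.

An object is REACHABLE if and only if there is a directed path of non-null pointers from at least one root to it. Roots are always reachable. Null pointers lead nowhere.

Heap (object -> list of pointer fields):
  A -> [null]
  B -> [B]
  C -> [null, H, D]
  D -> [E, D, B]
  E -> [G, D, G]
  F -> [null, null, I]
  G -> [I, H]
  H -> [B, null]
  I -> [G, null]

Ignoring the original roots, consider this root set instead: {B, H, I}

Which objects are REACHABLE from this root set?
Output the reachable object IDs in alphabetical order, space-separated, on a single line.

Answer: B G H I

Derivation:
Roots: B H I
Mark B: refs=B, marked=B
Mark H: refs=B null, marked=B H
Mark I: refs=G null, marked=B H I
Mark G: refs=I H, marked=B G H I
Unmarked (collected): A C D E F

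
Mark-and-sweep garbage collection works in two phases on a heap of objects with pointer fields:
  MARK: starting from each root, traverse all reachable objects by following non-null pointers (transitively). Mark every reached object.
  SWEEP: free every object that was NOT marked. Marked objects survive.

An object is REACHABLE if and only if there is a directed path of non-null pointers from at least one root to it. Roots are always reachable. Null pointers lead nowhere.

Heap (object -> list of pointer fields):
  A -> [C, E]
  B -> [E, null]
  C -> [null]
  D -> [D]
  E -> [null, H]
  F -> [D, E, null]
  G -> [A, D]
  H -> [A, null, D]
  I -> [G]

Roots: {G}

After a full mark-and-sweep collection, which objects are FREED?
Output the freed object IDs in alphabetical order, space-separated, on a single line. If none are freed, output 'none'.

Roots: G
Mark G: refs=A D, marked=G
Mark A: refs=C E, marked=A G
Mark D: refs=D, marked=A D G
Mark C: refs=null, marked=A C D G
Mark E: refs=null H, marked=A C D E G
Mark H: refs=A null D, marked=A C D E G H
Unmarked (collected): B F I

Answer: B F I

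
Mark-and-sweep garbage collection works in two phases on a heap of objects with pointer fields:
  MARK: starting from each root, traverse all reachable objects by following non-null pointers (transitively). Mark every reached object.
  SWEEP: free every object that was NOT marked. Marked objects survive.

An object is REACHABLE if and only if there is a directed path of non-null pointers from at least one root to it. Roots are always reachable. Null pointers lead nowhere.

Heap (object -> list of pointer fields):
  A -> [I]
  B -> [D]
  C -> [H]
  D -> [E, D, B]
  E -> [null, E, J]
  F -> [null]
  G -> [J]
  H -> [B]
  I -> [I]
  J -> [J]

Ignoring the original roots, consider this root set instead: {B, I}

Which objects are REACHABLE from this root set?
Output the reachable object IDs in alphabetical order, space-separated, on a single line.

Answer: B D E I J

Derivation:
Roots: B I
Mark B: refs=D, marked=B
Mark I: refs=I, marked=B I
Mark D: refs=E D B, marked=B D I
Mark E: refs=null E J, marked=B D E I
Mark J: refs=J, marked=B D E I J
Unmarked (collected): A C F G H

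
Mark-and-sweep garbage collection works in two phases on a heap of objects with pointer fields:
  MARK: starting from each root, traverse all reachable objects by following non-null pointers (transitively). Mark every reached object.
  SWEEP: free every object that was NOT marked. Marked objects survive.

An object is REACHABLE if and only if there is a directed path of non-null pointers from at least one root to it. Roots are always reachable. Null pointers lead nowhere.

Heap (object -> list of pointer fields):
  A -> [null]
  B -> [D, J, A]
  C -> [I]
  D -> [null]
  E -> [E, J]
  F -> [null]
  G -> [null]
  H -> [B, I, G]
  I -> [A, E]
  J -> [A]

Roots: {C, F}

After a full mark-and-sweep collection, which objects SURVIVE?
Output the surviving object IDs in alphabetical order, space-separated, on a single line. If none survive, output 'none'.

Answer: A C E F I J

Derivation:
Roots: C F
Mark C: refs=I, marked=C
Mark F: refs=null, marked=C F
Mark I: refs=A E, marked=C F I
Mark A: refs=null, marked=A C F I
Mark E: refs=E J, marked=A C E F I
Mark J: refs=A, marked=A C E F I J
Unmarked (collected): B D G H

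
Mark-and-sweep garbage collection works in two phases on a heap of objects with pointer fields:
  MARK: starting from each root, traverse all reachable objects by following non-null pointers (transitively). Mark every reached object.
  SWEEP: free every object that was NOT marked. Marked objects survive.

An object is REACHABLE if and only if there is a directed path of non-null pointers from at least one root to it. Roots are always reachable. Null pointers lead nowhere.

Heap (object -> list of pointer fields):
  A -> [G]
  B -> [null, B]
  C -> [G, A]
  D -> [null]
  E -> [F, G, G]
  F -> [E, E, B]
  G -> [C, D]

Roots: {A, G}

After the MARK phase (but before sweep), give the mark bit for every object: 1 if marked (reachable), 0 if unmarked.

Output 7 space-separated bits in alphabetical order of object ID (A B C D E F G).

Answer: 1 0 1 1 0 0 1

Derivation:
Roots: A G
Mark A: refs=G, marked=A
Mark G: refs=C D, marked=A G
Mark C: refs=G A, marked=A C G
Mark D: refs=null, marked=A C D G
Unmarked (collected): B E F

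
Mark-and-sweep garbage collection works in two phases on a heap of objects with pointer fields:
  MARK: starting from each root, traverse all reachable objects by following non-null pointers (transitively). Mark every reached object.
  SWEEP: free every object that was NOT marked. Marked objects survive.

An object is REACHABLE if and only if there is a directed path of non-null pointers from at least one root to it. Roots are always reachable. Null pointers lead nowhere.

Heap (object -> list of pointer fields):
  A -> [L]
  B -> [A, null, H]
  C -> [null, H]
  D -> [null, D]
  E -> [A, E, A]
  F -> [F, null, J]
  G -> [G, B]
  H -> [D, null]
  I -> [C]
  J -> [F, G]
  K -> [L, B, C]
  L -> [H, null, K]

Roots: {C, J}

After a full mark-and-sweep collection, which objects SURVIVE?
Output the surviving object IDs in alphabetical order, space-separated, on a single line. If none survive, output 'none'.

Answer: A B C D F G H J K L

Derivation:
Roots: C J
Mark C: refs=null H, marked=C
Mark J: refs=F G, marked=C J
Mark H: refs=D null, marked=C H J
Mark F: refs=F null J, marked=C F H J
Mark G: refs=G B, marked=C F G H J
Mark D: refs=null D, marked=C D F G H J
Mark B: refs=A null H, marked=B C D F G H J
Mark A: refs=L, marked=A B C D F G H J
Mark L: refs=H null K, marked=A B C D F G H J L
Mark K: refs=L B C, marked=A B C D F G H J K L
Unmarked (collected): E I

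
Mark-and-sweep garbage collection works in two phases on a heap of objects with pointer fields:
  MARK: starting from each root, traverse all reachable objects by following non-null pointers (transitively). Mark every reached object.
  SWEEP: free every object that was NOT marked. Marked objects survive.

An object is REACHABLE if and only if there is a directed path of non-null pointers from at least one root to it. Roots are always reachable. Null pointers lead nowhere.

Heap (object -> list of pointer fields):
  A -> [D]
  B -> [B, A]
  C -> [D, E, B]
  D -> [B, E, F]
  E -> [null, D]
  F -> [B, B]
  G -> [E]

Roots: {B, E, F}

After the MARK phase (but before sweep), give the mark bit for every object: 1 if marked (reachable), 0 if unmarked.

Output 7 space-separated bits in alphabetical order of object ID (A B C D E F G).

Answer: 1 1 0 1 1 1 0

Derivation:
Roots: B E F
Mark B: refs=B A, marked=B
Mark E: refs=null D, marked=B E
Mark F: refs=B B, marked=B E F
Mark A: refs=D, marked=A B E F
Mark D: refs=B E F, marked=A B D E F
Unmarked (collected): C G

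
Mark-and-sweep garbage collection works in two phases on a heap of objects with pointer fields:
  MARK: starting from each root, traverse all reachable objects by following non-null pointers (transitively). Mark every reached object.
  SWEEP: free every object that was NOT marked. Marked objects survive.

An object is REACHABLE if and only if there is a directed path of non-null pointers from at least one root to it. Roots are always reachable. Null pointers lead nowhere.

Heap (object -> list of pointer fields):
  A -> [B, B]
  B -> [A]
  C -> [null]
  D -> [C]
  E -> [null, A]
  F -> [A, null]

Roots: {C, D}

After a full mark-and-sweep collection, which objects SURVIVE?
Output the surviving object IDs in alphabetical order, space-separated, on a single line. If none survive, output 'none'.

Roots: C D
Mark C: refs=null, marked=C
Mark D: refs=C, marked=C D
Unmarked (collected): A B E F

Answer: C D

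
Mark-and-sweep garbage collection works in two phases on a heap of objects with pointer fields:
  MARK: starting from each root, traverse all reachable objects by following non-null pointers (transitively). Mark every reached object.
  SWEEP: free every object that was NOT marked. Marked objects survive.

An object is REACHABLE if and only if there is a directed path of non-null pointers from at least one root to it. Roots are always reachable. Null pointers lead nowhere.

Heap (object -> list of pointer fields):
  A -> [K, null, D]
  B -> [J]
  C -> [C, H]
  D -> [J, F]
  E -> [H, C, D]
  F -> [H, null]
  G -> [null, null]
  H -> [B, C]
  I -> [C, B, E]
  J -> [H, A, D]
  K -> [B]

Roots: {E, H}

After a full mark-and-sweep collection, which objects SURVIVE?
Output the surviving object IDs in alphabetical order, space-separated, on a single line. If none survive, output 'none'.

Roots: E H
Mark E: refs=H C D, marked=E
Mark H: refs=B C, marked=E H
Mark C: refs=C H, marked=C E H
Mark D: refs=J F, marked=C D E H
Mark B: refs=J, marked=B C D E H
Mark J: refs=H A D, marked=B C D E H J
Mark F: refs=H null, marked=B C D E F H J
Mark A: refs=K null D, marked=A B C D E F H J
Mark K: refs=B, marked=A B C D E F H J K
Unmarked (collected): G I

Answer: A B C D E F H J K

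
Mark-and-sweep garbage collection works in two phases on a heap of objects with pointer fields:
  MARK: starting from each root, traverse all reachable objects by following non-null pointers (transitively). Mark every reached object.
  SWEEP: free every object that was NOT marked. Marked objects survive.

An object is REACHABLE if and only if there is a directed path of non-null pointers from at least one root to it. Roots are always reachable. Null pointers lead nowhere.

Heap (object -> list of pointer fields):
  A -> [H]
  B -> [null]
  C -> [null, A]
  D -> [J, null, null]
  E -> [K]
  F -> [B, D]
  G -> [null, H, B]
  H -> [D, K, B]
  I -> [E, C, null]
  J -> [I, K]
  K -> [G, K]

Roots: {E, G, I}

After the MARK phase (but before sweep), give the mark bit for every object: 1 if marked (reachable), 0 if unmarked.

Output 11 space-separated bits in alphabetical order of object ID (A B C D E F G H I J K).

Roots: E G I
Mark E: refs=K, marked=E
Mark G: refs=null H B, marked=E G
Mark I: refs=E C null, marked=E G I
Mark K: refs=G K, marked=E G I K
Mark H: refs=D K B, marked=E G H I K
Mark B: refs=null, marked=B E G H I K
Mark C: refs=null A, marked=B C E G H I K
Mark D: refs=J null null, marked=B C D E G H I K
Mark A: refs=H, marked=A B C D E G H I K
Mark J: refs=I K, marked=A B C D E G H I J K
Unmarked (collected): F

Answer: 1 1 1 1 1 0 1 1 1 1 1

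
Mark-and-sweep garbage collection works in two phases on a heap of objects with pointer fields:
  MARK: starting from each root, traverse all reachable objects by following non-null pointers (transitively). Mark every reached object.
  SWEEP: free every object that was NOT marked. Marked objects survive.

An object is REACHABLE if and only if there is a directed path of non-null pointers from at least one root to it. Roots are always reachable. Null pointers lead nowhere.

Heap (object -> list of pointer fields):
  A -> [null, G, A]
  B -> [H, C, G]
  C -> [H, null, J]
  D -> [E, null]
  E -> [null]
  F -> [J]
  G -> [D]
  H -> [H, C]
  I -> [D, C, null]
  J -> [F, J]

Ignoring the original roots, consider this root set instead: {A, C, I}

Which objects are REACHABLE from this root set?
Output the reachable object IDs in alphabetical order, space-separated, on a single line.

Answer: A C D E F G H I J

Derivation:
Roots: A C I
Mark A: refs=null G A, marked=A
Mark C: refs=H null J, marked=A C
Mark I: refs=D C null, marked=A C I
Mark G: refs=D, marked=A C G I
Mark H: refs=H C, marked=A C G H I
Mark J: refs=F J, marked=A C G H I J
Mark D: refs=E null, marked=A C D G H I J
Mark F: refs=J, marked=A C D F G H I J
Mark E: refs=null, marked=A C D E F G H I J
Unmarked (collected): B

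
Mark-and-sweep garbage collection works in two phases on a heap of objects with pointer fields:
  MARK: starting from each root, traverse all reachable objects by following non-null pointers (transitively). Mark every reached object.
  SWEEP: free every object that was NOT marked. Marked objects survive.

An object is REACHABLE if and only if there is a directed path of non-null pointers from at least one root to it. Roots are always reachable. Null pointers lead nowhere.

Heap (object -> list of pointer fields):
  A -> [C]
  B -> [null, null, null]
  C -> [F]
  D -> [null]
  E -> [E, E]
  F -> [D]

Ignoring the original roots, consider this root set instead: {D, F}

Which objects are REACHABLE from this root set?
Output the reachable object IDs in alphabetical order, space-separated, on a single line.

Answer: D F

Derivation:
Roots: D F
Mark D: refs=null, marked=D
Mark F: refs=D, marked=D F
Unmarked (collected): A B C E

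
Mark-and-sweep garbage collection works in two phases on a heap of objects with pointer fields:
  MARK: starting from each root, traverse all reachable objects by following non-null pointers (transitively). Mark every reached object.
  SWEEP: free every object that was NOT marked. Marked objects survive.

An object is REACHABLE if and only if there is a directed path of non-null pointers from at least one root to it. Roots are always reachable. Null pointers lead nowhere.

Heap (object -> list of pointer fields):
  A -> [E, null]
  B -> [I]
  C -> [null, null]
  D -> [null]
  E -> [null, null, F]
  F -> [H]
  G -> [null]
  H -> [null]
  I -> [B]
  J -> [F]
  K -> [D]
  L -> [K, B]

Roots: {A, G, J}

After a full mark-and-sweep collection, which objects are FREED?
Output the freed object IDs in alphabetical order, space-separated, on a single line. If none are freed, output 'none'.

Answer: B C D I K L

Derivation:
Roots: A G J
Mark A: refs=E null, marked=A
Mark G: refs=null, marked=A G
Mark J: refs=F, marked=A G J
Mark E: refs=null null F, marked=A E G J
Mark F: refs=H, marked=A E F G J
Mark H: refs=null, marked=A E F G H J
Unmarked (collected): B C D I K L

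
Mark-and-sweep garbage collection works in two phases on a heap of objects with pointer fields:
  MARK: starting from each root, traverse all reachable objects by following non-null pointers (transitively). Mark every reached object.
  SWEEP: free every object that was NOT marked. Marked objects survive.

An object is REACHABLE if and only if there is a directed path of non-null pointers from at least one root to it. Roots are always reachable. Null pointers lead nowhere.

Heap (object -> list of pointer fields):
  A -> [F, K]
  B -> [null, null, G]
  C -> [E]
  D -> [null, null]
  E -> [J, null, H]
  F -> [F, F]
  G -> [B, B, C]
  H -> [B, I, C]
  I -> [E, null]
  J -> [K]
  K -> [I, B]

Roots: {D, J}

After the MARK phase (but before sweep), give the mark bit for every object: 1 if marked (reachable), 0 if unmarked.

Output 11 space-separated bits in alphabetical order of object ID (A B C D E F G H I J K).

Roots: D J
Mark D: refs=null null, marked=D
Mark J: refs=K, marked=D J
Mark K: refs=I B, marked=D J K
Mark I: refs=E null, marked=D I J K
Mark B: refs=null null G, marked=B D I J K
Mark E: refs=J null H, marked=B D E I J K
Mark G: refs=B B C, marked=B D E G I J K
Mark H: refs=B I C, marked=B D E G H I J K
Mark C: refs=E, marked=B C D E G H I J K
Unmarked (collected): A F

Answer: 0 1 1 1 1 0 1 1 1 1 1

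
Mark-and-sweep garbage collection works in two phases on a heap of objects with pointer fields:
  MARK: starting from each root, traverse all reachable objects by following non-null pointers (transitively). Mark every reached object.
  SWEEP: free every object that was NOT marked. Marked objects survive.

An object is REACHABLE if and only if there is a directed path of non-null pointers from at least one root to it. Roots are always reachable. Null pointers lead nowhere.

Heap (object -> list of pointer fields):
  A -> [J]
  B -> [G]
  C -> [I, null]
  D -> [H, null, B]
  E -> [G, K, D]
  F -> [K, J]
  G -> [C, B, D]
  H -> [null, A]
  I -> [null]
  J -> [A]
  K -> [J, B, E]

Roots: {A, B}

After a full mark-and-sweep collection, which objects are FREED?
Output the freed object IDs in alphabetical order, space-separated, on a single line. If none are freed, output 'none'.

Answer: E F K

Derivation:
Roots: A B
Mark A: refs=J, marked=A
Mark B: refs=G, marked=A B
Mark J: refs=A, marked=A B J
Mark G: refs=C B D, marked=A B G J
Mark C: refs=I null, marked=A B C G J
Mark D: refs=H null B, marked=A B C D G J
Mark I: refs=null, marked=A B C D G I J
Mark H: refs=null A, marked=A B C D G H I J
Unmarked (collected): E F K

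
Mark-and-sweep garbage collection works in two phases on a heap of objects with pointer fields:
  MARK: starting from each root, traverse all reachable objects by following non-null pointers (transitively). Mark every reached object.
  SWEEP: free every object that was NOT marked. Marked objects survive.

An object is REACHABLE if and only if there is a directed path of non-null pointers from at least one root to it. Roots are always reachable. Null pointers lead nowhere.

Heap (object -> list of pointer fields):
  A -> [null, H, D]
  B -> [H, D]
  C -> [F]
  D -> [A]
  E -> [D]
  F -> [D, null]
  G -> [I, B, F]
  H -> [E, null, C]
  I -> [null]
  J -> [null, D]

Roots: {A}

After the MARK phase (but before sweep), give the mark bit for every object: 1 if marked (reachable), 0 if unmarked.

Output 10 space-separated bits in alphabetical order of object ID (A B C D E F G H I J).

Answer: 1 0 1 1 1 1 0 1 0 0

Derivation:
Roots: A
Mark A: refs=null H D, marked=A
Mark H: refs=E null C, marked=A H
Mark D: refs=A, marked=A D H
Mark E: refs=D, marked=A D E H
Mark C: refs=F, marked=A C D E H
Mark F: refs=D null, marked=A C D E F H
Unmarked (collected): B G I J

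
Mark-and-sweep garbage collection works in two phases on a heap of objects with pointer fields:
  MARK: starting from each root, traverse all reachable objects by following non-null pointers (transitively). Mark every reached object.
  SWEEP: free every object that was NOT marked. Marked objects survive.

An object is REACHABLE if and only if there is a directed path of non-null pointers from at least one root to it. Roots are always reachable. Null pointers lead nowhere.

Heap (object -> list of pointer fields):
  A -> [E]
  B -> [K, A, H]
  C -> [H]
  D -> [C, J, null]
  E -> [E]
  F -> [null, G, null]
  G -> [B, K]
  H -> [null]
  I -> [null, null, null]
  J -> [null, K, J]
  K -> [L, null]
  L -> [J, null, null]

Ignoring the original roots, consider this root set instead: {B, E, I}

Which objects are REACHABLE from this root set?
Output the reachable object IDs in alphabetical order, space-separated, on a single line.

Answer: A B E H I J K L

Derivation:
Roots: B E I
Mark B: refs=K A H, marked=B
Mark E: refs=E, marked=B E
Mark I: refs=null null null, marked=B E I
Mark K: refs=L null, marked=B E I K
Mark A: refs=E, marked=A B E I K
Mark H: refs=null, marked=A B E H I K
Mark L: refs=J null null, marked=A B E H I K L
Mark J: refs=null K J, marked=A B E H I J K L
Unmarked (collected): C D F G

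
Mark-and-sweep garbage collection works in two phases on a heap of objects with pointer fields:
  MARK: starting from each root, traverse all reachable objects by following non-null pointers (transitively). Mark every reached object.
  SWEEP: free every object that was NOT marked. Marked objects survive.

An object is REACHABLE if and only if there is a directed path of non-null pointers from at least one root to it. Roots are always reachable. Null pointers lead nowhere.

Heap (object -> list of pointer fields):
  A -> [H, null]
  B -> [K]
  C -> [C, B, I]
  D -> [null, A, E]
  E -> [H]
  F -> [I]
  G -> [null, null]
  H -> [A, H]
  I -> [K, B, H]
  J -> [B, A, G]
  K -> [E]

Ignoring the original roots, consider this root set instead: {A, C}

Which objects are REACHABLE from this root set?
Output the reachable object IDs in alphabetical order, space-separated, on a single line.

Roots: A C
Mark A: refs=H null, marked=A
Mark C: refs=C B I, marked=A C
Mark H: refs=A H, marked=A C H
Mark B: refs=K, marked=A B C H
Mark I: refs=K B H, marked=A B C H I
Mark K: refs=E, marked=A B C H I K
Mark E: refs=H, marked=A B C E H I K
Unmarked (collected): D F G J

Answer: A B C E H I K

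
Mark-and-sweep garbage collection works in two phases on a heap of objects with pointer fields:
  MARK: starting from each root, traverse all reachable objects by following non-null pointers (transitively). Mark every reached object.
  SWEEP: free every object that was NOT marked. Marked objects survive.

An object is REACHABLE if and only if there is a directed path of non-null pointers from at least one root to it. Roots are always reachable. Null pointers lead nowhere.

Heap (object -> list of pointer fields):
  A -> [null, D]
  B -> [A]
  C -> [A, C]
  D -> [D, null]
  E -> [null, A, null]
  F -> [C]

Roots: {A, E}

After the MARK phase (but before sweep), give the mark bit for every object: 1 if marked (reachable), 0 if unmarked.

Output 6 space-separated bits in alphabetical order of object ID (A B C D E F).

Answer: 1 0 0 1 1 0

Derivation:
Roots: A E
Mark A: refs=null D, marked=A
Mark E: refs=null A null, marked=A E
Mark D: refs=D null, marked=A D E
Unmarked (collected): B C F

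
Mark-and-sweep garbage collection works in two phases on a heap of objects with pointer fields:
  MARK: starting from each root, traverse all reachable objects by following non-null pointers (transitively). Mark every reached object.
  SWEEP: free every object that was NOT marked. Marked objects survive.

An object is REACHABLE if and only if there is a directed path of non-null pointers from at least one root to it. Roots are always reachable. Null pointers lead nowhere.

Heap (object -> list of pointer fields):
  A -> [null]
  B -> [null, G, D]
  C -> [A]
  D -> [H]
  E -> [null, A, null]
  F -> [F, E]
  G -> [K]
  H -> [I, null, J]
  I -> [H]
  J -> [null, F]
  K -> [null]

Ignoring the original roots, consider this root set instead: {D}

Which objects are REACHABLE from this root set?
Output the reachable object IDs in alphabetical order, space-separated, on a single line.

Roots: D
Mark D: refs=H, marked=D
Mark H: refs=I null J, marked=D H
Mark I: refs=H, marked=D H I
Mark J: refs=null F, marked=D H I J
Mark F: refs=F E, marked=D F H I J
Mark E: refs=null A null, marked=D E F H I J
Mark A: refs=null, marked=A D E F H I J
Unmarked (collected): B C G K

Answer: A D E F H I J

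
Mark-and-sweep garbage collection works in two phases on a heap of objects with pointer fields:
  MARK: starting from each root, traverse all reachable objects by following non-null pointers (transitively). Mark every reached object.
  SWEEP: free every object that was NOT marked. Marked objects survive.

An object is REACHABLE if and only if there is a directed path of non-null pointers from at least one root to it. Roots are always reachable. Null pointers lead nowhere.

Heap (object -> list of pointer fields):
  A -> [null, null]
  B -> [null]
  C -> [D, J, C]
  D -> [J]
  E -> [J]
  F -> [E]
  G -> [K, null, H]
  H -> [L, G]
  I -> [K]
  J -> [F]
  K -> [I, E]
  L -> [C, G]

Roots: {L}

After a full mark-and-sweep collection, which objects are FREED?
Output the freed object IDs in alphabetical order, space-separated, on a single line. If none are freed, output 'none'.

Answer: A B

Derivation:
Roots: L
Mark L: refs=C G, marked=L
Mark C: refs=D J C, marked=C L
Mark G: refs=K null H, marked=C G L
Mark D: refs=J, marked=C D G L
Mark J: refs=F, marked=C D G J L
Mark K: refs=I E, marked=C D G J K L
Mark H: refs=L G, marked=C D G H J K L
Mark F: refs=E, marked=C D F G H J K L
Mark I: refs=K, marked=C D F G H I J K L
Mark E: refs=J, marked=C D E F G H I J K L
Unmarked (collected): A B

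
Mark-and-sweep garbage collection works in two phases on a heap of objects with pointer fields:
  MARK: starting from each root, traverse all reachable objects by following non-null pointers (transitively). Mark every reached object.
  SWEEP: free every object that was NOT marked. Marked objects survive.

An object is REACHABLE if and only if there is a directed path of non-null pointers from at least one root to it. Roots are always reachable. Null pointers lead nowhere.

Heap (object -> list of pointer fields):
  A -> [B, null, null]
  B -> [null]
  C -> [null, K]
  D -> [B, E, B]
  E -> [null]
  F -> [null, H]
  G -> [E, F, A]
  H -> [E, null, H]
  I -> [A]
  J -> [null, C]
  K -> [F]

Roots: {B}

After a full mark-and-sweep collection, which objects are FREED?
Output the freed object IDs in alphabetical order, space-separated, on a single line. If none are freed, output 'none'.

Roots: B
Mark B: refs=null, marked=B
Unmarked (collected): A C D E F G H I J K

Answer: A C D E F G H I J K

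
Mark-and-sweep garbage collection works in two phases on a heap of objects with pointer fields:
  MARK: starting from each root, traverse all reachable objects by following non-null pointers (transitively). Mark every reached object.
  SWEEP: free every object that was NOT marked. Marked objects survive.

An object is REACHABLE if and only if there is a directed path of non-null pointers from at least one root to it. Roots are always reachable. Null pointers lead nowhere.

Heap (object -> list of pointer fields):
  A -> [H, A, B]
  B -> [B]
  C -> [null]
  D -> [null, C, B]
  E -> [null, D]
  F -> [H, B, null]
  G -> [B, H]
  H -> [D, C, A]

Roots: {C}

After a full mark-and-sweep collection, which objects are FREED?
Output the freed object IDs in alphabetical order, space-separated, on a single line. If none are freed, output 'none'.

Roots: C
Mark C: refs=null, marked=C
Unmarked (collected): A B D E F G H

Answer: A B D E F G H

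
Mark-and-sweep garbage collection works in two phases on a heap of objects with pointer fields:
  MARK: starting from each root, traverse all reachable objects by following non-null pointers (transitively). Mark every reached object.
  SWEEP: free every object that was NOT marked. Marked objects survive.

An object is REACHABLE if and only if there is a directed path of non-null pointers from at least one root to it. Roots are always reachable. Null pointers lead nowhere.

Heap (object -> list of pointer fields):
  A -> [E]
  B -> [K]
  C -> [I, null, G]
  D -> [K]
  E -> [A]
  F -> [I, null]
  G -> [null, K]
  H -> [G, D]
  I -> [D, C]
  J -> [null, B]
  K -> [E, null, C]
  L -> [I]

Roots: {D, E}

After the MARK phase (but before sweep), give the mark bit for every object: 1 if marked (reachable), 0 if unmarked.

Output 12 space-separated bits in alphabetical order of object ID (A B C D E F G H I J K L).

Roots: D E
Mark D: refs=K, marked=D
Mark E: refs=A, marked=D E
Mark K: refs=E null C, marked=D E K
Mark A: refs=E, marked=A D E K
Mark C: refs=I null G, marked=A C D E K
Mark I: refs=D C, marked=A C D E I K
Mark G: refs=null K, marked=A C D E G I K
Unmarked (collected): B F H J L

Answer: 1 0 1 1 1 0 1 0 1 0 1 0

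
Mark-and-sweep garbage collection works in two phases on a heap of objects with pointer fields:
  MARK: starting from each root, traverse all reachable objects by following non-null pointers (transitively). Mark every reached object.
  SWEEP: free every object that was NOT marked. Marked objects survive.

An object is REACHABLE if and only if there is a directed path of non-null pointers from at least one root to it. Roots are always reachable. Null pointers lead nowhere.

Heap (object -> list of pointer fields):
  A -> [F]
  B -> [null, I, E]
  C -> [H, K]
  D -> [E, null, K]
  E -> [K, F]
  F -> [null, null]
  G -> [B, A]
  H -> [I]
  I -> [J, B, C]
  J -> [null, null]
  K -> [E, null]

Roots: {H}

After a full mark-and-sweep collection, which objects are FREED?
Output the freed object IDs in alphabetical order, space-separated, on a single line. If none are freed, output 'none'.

Answer: A D G

Derivation:
Roots: H
Mark H: refs=I, marked=H
Mark I: refs=J B C, marked=H I
Mark J: refs=null null, marked=H I J
Mark B: refs=null I E, marked=B H I J
Mark C: refs=H K, marked=B C H I J
Mark E: refs=K F, marked=B C E H I J
Mark K: refs=E null, marked=B C E H I J K
Mark F: refs=null null, marked=B C E F H I J K
Unmarked (collected): A D G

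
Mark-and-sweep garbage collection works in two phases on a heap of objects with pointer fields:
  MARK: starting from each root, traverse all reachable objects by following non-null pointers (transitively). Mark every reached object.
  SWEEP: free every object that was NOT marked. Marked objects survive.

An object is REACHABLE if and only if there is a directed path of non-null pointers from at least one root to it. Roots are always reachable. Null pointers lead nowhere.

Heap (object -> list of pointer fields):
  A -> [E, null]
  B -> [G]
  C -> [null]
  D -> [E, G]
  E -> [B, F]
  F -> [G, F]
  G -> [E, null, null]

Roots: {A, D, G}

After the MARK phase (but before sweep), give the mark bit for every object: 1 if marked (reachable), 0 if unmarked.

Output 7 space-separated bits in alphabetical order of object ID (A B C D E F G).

Roots: A D G
Mark A: refs=E null, marked=A
Mark D: refs=E G, marked=A D
Mark G: refs=E null null, marked=A D G
Mark E: refs=B F, marked=A D E G
Mark B: refs=G, marked=A B D E G
Mark F: refs=G F, marked=A B D E F G
Unmarked (collected): C

Answer: 1 1 0 1 1 1 1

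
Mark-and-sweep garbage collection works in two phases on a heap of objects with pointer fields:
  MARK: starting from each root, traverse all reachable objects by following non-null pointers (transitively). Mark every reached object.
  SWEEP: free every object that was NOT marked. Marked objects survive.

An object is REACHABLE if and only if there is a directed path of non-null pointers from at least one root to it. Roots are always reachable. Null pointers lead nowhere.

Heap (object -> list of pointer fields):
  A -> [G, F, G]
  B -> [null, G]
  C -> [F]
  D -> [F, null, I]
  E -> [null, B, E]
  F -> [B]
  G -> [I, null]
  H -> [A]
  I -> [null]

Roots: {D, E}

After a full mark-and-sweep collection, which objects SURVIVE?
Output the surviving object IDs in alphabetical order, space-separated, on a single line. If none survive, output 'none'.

Answer: B D E F G I

Derivation:
Roots: D E
Mark D: refs=F null I, marked=D
Mark E: refs=null B E, marked=D E
Mark F: refs=B, marked=D E F
Mark I: refs=null, marked=D E F I
Mark B: refs=null G, marked=B D E F I
Mark G: refs=I null, marked=B D E F G I
Unmarked (collected): A C H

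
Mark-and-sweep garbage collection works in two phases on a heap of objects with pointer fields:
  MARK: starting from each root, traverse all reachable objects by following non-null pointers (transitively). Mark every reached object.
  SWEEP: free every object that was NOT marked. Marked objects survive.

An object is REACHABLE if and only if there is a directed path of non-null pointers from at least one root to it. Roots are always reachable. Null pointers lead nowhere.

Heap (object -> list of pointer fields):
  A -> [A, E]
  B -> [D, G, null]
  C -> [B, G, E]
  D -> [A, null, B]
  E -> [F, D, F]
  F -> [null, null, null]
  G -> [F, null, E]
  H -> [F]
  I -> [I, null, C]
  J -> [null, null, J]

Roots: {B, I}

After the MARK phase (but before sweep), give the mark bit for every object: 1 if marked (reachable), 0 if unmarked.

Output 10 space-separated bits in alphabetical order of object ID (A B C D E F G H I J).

Answer: 1 1 1 1 1 1 1 0 1 0

Derivation:
Roots: B I
Mark B: refs=D G null, marked=B
Mark I: refs=I null C, marked=B I
Mark D: refs=A null B, marked=B D I
Mark G: refs=F null E, marked=B D G I
Mark C: refs=B G E, marked=B C D G I
Mark A: refs=A E, marked=A B C D G I
Mark F: refs=null null null, marked=A B C D F G I
Mark E: refs=F D F, marked=A B C D E F G I
Unmarked (collected): H J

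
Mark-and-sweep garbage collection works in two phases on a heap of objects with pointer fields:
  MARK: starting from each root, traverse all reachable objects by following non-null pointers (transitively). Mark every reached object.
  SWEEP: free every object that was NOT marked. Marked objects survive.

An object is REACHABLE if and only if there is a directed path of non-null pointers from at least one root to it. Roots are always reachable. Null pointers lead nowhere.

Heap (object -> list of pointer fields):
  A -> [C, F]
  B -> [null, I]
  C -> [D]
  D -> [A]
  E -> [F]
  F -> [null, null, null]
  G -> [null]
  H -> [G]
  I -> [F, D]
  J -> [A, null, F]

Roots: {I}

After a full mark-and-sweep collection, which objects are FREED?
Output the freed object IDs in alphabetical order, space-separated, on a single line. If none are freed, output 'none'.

Answer: B E G H J

Derivation:
Roots: I
Mark I: refs=F D, marked=I
Mark F: refs=null null null, marked=F I
Mark D: refs=A, marked=D F I
Mark A: refs=C F, marked=A D F I
Mark C: refs=D, marked=A C D F I
Unmarked (collected): B E G H J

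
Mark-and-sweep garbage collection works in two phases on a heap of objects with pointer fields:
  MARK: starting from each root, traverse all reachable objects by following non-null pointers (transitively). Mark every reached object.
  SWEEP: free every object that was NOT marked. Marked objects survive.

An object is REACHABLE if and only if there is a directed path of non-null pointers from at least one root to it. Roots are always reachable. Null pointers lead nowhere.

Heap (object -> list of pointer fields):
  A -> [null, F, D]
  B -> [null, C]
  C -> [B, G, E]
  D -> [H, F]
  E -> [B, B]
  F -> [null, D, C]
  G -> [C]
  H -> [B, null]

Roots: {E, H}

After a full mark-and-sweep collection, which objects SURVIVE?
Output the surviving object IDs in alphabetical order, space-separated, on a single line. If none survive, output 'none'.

Answer: B C E G H

Derivation:
Roots: E H
Mark E: refs=B B, marked=E
Mark H: refs=B null, marked=E H
Mark B: refs=null C, marked=B E H
Mark C: refs=B G E, marked=B C E H
Mark G: refs=C, marked=B C E G H
Unmarked (collected): A D F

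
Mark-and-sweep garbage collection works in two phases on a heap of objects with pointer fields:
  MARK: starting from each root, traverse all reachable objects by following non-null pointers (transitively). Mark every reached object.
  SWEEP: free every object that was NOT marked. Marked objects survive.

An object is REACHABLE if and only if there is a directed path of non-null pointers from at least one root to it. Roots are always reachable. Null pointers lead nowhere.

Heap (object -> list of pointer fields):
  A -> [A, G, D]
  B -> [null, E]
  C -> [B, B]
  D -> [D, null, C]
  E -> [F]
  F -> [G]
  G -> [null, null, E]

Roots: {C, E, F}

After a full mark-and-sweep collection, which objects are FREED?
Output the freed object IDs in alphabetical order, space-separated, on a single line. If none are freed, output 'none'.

Roots: C E F
Mark C: refs=B B, marked=C
Mark E: refs=F, marked=C E
Mark F: refs=G, marked=C E F
Mark B: refs=null E, marked=B C E F
Mark G: refs=null null E, marked=B C E F G
Unmarked (collected): A D

Answer: A D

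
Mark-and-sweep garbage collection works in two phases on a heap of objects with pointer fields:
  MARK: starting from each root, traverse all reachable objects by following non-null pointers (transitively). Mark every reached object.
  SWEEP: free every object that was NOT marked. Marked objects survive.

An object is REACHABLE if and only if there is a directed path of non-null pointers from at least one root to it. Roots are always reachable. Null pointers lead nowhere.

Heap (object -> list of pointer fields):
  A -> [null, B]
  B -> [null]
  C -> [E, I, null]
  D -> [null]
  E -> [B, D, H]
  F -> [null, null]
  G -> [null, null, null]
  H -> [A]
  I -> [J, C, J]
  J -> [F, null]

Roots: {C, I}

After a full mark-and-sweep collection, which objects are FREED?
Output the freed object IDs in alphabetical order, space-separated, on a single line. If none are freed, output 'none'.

Roots: C I
Mark C: refs=E I null, marked=C
Mark I: refs=J C J, marked=C I
Mark E: refs=B D H, marked=C E I
Mark J: refs=F null, marked=C E I J
Mark B: refs=null, marked=B C E I J
Mark D: refs=null, marked=B C D E I J
Mark H: refs=A, marked=B C D E H I J
Mark F: refs=null null, marked=B C D E F H I J
Mark A: refs=null B, marked=A B C D E F H I J
Unmarked (collected): G

Answer: G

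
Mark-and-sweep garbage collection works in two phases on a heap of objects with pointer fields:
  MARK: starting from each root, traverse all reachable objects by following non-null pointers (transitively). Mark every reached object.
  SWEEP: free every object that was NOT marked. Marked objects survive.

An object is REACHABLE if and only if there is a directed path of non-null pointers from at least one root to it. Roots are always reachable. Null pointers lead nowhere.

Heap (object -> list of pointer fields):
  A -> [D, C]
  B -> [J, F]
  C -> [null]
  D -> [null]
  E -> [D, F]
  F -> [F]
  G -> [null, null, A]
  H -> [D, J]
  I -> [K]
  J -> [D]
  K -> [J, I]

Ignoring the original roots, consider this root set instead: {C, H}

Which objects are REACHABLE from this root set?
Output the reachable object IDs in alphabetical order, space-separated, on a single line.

Roots: C H
Mark C: refs=null, marked=C
Mark H: refs=D J, marked=C H
Mark D: refs=null, marked=C D H
Mark J: refs=D, marked=C D H J
Unmarked (collected): A B E F G I K

Answer: C D H J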